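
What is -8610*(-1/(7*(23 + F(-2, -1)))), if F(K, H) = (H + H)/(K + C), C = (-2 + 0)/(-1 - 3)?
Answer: 3690/73 ≈ 50.548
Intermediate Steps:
C = ½ (C = -2/(-4) = -2*(-¼) = ½ ≈ 0.50000)
F(K, H) = 2*H/(½ + K) (F(K, H) = (H + H)/(K + ½) = (2*H)/(½ + K) = 2*H/(½ + K))
-8610*(-1/(7*(23 + F(-2, -1)))) = -8610*(-1/(7*(23 + 4*(-1)/(1 + 2*(-2))))) = -8610*(-1/(7*(23 + 4*(-1)/(1 - 4)))) = -8610*(-1/(7*(23 + 4*(-1)/(-3)))) = -8610*(-1/(7*(23 + 4*(-1)*(-⅓)))) = -8610*(-1/(7*(23 + 4/3))) = -8610/((73/3)*(-7)) = -8610/(-511/3) = -8610*(-3/511) = 3690/73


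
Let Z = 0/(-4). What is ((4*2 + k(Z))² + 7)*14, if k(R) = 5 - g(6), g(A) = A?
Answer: 784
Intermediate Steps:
Z = 0 (Z = 0*(-¼) = 0)
k(R) = -1 (k(R) = 5 - 1*6 = 5 - 6 = -1)
((4*2 + k(Z))² + 7)*14 = ((4*2 - 1)² + 7)*14 = ((8 - 1)² + 7)*14 = (7² + 7)*14 = (49 + 7)*14 = 56*14 = 784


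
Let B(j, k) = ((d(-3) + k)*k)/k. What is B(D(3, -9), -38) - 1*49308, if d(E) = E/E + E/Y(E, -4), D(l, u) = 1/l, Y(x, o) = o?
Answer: -197377/4 ≈ -49344.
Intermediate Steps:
d(E) = 1 - E/4 (d(E) = E/E + E/(-4) = 1 + E*(-¼) = 1 - E/4)
B(j, k) = 7/4 + k (B(j, k) = (((1 - ¼*(-3)) + k)*k)/k = (((1 + ¾) + k)*k)/k = ((7/4 + k)*k)/k = (k*(7/4 + k))/k = 7/4 + k)
B(D(3, -9), -38) - 1*49308 = (7/4 - 38) - 1*49308 = -145/4 - 49308 = -197377/4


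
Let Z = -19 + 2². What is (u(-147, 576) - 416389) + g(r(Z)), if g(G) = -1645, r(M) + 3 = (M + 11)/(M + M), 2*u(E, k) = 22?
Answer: -418023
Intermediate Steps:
u(E, k) = 11 (u(E, k) = (½)*22 = 11)
Z = -15 (Z = -19 + 4 = -15)
r(M) = -3 + (11 + M)/(2*M) (r(M) = -3 + (M + 11)/(M + M) = -3 + (11 + M)/((2*M)) = -3 + (11 + M)*(1/(2*M)) = -3 + (11 + M)/(2*M))
(u(-147, 576) - 416389) + g(r(Z)) = (11 - 416389) - 1645 = -416378 - 1645 = -418023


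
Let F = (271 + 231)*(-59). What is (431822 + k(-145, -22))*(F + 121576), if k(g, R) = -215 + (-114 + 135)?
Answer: 39691647624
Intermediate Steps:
F = -29618 (F = 502*(-59) = -29618)
k(g, R) = -194 (k(g, R) = -215 + 21 = -194)
(431822 + k(-145, -22))*(F + 121576) = (431822 - 194)*(-29618 + 121576) = 431628*91958 = 39691647624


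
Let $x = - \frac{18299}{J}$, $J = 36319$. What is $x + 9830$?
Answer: $\frac{356997471}{36319} \approx 9829.5$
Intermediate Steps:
$x = - \frac{18299}{36319} \approx -0.50384$
$x + 9830 = - \frac{18299}{36319} + 9830 = \frac{356997471}{36319}$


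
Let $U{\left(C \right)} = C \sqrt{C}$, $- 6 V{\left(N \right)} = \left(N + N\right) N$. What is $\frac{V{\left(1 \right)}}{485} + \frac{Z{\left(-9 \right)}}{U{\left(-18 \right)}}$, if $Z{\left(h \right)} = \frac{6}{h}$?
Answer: $- \frac{1}{1455} - \frac{i \sqrt{2}}{162} \approx -0.00068729 - 0.0087297 i$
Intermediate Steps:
$V{\left(N \right)} = - \frac{N^{2}}{3}$ ($V{\left(N \right)} = - \frac{\left(N + N\right) N}{6} = - \frac{2 N N}{6} = - \frac{2 N^{2}}{6} = - \frac{N^{2}}{3}$)
$U{\left(C \right)} = C^{\frac{3}{2}}$
$\frac{V{\left(1 \right)}}{485} + \frac{Z{\left(-9 \right)}}{U{\left(-18 \right)}} = \frac{\left(- \frac{1}{3}\right) 1^{2}}{485} + \frac{6 \frac{1}{-9}}{\left(-18\right)^{\frac{3}{2}}} = \left(- \frac{1}{3}\right) 1 \cdot \frac{1}{485} + \frac{6 \left(- \frac{1}{9}\right)}{\left(-54\right) i \sqrt{2}} = \left(- \frac{1}{3}\right) \frac{1}{485} - \frac{2 \frac{i \sqrt{2}}{108}}{3} = - \frac{1}{1455} - \frac{i \sqrt{2}}{162}$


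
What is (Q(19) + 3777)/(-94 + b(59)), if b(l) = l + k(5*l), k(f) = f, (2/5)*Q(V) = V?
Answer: 7649/520 ≈ 14.710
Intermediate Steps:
Q(V) = 5*V/2
b(l) = 6*l (b(l) = l + 5*l = 6*l)
(Q(19) + 3777)/(-94 + b(59)) = ((5/2)*19 + 3777)/(-94 + 6*59) = (95/2 + 3777)/(-94 + 354) = (7649/2)/260 = (7649/2)*(1/260) = 7649/520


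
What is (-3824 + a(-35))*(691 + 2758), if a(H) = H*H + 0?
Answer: -8963951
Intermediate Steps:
a(H) = H² (a(H) = H² + 0 = H²)
(-3824 + a(-35))*(691 + 2758) = (-3824 + (-35)²)*(691 + 2758) = (-3824 + 1225)*3449 = -2599*3449 = -8963951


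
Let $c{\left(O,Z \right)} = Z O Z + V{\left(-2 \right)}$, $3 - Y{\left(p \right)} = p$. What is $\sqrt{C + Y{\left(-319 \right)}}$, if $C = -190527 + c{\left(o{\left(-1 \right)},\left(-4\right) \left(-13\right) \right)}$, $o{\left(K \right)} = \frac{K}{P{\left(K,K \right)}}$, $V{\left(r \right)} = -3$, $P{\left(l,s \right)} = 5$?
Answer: $\frac{4 i \sqrt{298045}}{5} \approx 436.75 i$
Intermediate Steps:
$Y{\left(p \right)} = 3 - p$
$o{\left(K \right)} = \frac{K}{5}$
$c{\left(O,Z \right)} = -3 + O Z^{2}$ ($c{\left(O,Z \right)} = Z O Z - 3 = O Z Z - 3 = O Z^{2} - 3 = -3 + O Z^{2}$)
$C = - \frac{955354}{5}$ ($C = -190527 + \left(-3 + \frac{1}{5} \left(-1\right) \left(\left(-4\right) \left(-13\right)\right)^{2}\right) = -190527 - \left(3 + \frac{52^{2}}{5}\right) = -190527 - \frac{2719}{5} = - \frac{955354}{5} \approx -1.9107 \cdot 10^{5}$)
$\sqrt{C + Y{\left(-319 \right)}} = \sqrt{- \frac{955354}{5} + \left(3 - -319\right)} = \sqrt{- \frac{955354}{5} + \left(3 + 319\right)} = \sqrt{- \frac{955354}{5} + 322} = \sqrt{- \frac{953744}{5}} = \frac{4 i \sqrt{298045}}{5}$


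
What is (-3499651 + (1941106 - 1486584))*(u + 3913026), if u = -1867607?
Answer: -6228564714051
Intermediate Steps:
(-3499651 + (1941106 - 1486584))*(u + 3913026) = (-3499651 + (1941106 - 1486584))*(-1867607 + 3913026) = (-3499651 + 454522)*2045419 = -3045129*2045419 = -6228564714051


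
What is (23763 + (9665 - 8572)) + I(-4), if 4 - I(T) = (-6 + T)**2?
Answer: 24760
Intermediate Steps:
I(T) = 4 - (-6 + T)**2
(23763 + (9665 - 8572)) + I(-4) = (23763 + (9665 - 8572)) + (4 - (-6 - 4)**2) = (23763 + 1093) + (4 - 1*(-10)**2) = 24856 + (4 - 1*100) = 24856 + (4 - 100) = 24856 - 96 = 24760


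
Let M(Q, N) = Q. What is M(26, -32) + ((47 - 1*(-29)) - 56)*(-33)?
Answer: -634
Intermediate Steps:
M(26, -32) + ((47 - 1*(-29)) - 56)*(-33) = 26 + ((47 - 1*(-29)) - 56)*(-33) = 26 + ((47 + 29) - 56)*(-33) = 26 + (76 - 56)*(-33) = 26 + 20*(-33) = 26 - 660 = -634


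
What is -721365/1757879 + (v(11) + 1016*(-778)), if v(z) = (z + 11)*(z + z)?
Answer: -1388661847721/1757879 ≈ -7.8996e+5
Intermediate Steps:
v(z) = 2*z*(11 + z) (v(z) = (11 + z)*(2*z) = 2*z*(11 + z))
-721365/1757879 + (v(11) + 1016*(-778)) = -721365/1757879 + (2*11*(11 + 11) + 1016*(-778)) = -721365*1/1757879 + (2*11*22 - 790448) = -721365/1757879 + (484 - 790448) = -721365/1757879 - 789964 = -1388661847721/1757879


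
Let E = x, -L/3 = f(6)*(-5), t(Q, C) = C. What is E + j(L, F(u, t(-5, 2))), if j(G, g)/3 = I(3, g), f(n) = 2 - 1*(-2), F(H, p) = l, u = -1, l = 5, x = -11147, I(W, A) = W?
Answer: -11138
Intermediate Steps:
F(H, p) = 5
f(n) = 4 (f(n) = 2 + 2 = 4)
L = 60 (L = -12*(-5) = -3*(-20) = 60)
j(G, g) = 9 (j(G, g) = 3*3 = 9)
E = -11147
E + j(L, F(u, t(-5, 2))) = -11147 + 9 = -11138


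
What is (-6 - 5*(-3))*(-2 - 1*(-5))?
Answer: 27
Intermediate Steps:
(-6 - 5*(-3))*(-2 - 1*(-5)) = (-6 + 15)*(-2 + 5) = 9*3 = 27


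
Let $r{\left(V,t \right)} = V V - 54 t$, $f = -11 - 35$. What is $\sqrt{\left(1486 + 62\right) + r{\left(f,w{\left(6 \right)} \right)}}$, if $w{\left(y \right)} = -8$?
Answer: $64$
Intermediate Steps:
$f = -46$ ($f = -11 - 35 = -46$)
$r{\left(V,t \right)} = V^{2} - 54 t$
$\sqrt{\left(1486 + 62\right) + r{\left(f,w{\left(6 \right)} \right)}} = \sqrt{\left(1486 + 62\right) + \left(\left(-46\right)^{2} - -432\right)} = \sqrt{1548 + \left(2116 + 432\right)} = \sqrt{1548 + 2548} = \sqrt{4096} = 64$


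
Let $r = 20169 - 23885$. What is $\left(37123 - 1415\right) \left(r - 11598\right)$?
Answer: $-546832312$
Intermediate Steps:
$r = -3716$ ($r = 20169 - 23885 = -3716$)
$\left(37123 - 1415\right) \left(r - 11598\right) = \left(37123 - 1415\right) \left(-3716 - 11598\right) = 35708 \left(-15314\right) = -546832312$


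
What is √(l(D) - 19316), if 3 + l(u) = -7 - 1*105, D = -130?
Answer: 3*I*√2159 ≈ 139.4*I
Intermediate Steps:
l(u) = -115 (l(u) = -3 + (-7 - 1*105) = -3 + (-7 - 105) = -3 - 112 = -115)
√(l(D) - 19316) = √(-115 - 19316) = √(-19431) = 3*I*√2159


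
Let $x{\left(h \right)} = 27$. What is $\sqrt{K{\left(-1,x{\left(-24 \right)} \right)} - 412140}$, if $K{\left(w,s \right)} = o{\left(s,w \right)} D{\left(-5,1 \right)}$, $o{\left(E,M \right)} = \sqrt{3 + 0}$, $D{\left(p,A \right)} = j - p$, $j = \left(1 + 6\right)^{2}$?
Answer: $\sqrt{-412140 + 54 \sqrt{3}} \approx 641.91 i$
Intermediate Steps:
$j = 49$ ($j = 7^{2} = 49$)
$D{\left(p,A \right)} = 49 - p$
$o{\left(E,M \right)} = \sqrt{3}$
$K{\left(w,s \right)} = 54 \sqrt{3}$ ($K{\left(w,s \right)} = \sqrt{3} \left(49 - -5\right) = \sqrt{3} \left(49 + 5\right) = \sqrt{3} \cdot 54 = 54 \sqrt{3}$)
$\sqrt{K{\left(-1,x{\left(-24 \right)} \right)} - 412140} = \sqrt{54 \sqrt{3} - 412140} = \sqrt{-412140 + 54 \sqrt{3}}$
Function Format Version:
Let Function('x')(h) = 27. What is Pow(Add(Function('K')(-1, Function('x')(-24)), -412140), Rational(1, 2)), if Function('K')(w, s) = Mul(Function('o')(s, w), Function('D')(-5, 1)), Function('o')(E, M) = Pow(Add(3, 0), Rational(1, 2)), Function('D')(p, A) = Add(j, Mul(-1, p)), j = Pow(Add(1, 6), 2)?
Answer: Pow(Add(-412140, Mul(54, Pow(3, Rational(1, 2)))), Rational(1, 2)) ≈ Mul(641.91, I)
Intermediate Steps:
j = 49 (j = Pow(7, 2) = 49)
Function('D')(p, A) = Add(49, Mul(-1, p))
Function('o')(E, M) = Pow(3, Rational(1, 2))
Function('K')(w, s) = Mul(54, Pow(3, Rational(1, 2))) (Function('K')(w, s) = Mul(Pow(3, Rational(1, 2)), Add(49, Mul(-1, -5))) = Mul(Pow(3, Rational(1, 2)), Add(49, 5)) = Mul(Pow(3, Rational(1, 2)), 54) = Mul(54, Pow(3, Rational(1, 2))))
Pow(Add(Function('K')(-1, Function('x')(-24)), -412140), Rational(1, 2)) = Pow(Add(Mul(54, Pow(3, Rational(1, 2))), -412140), Rational(1, 2)) = Pow(Add(-412140, Mul(54, Pow(3, Rational(1, 2)))), Rational(1, 2))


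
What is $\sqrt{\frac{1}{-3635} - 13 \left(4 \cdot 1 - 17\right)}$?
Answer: $\frac{\sqrt{2233031390}}{3635} \approx 13.0$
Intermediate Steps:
$\sqrt{\frac{1}{-3635} - 13 \left(4 \cdot 1 - 17\right)} = \sqrt{- \frac{1}{3635} - 13 \left(4 - 17\right)} = \sqrt{- \frac{1}{3635} - -169} = \sqrt{- \frac{1}{3635} + 169} = \sqrt{\frac{614314}{3635}} = \frac{\sqrt{2233031390}}{3635}$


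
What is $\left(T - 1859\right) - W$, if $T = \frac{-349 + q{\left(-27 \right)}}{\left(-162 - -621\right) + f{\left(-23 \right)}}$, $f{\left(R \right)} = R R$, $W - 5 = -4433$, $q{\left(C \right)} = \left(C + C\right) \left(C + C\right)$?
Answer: $\frac{2540739}{988} \approx 2571.6$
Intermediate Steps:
$q{\left(C \right)} = 4 C^{2}$ ($q{\left(C \right)} = 2 C 2 C = 4 C^{2}$)
$W = -4428$ ($W = 5 - 4433 = -4428$)
$f{\left(R \right)} = R^{2}$
$T = \frac{2567}{988}$ ($T = \frac{-349 + 4 \left(-27\right)^{2}}{\left(-162 - -621\right) + \left(-23\right)^{2}} = \frac{-349 + 4 \cdot 729}{\left(-162 + 621\right) + 529} = \frac{-349 + 2916}{459 + 529} = \frac{2567}{988} \approx 2.5982$)
$\left(T - 1859\right) - W = \left(\frac{2567}{988} - 1859\right) - -4428 = \left(\frac{2567}{988} - 1859\right) + 4428 = - \frac{1834125}{988} + 4428 = \frac{2540739}{988}$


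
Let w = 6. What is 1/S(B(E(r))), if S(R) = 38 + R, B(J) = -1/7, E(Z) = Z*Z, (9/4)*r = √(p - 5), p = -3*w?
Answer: 7/265 ≈ 0.026415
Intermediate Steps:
p = -18 (p = -3*6 = -18)
r = 4*I*√23/9 (r = 4*√(-18 - 5)/9 = 4*√(-23)/9 = 4*(I*√23)/9 = 4*I*√23/9 ≈ 2.1315*I)
E(Z) = Z²
B(J) = -⅐ (B(J) = -1*⅐ = -⅐)
1/S(B(E(r))) = 1/(38 - ⅐) = 1/(265/7) = 7/265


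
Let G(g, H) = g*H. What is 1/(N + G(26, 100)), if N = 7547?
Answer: 1/10147 ≈ 9.8551e-5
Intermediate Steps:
G(g, H) = H*g
1/(N + G(26, 100)) = 1/(7547 + 100*26) = 1/(7547 + 2600) = 1/10147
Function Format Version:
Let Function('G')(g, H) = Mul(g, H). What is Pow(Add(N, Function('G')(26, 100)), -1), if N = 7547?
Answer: Rational(1, 10147) ≈ 9.8551e-5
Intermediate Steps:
Function('G')(g, H) = Mul(H, g)
Pow(Add(N, Function('G')(26, 100)), -1) = Pow(Add(7547, Mul(100, 26)), -1) = Pow(Add(7547, 2600), -1) = Pow(10147, -1) = Rational(1, 10147)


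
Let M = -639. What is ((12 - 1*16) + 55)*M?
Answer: -32589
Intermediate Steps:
((12 - 1*16) + 55)*M = ((12 - 1*16) + 55)*(-639) = ((12 - 16) + 55)*(-639) = (-4 + 55)*(-639) = 51*(-639) = -32589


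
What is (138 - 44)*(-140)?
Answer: -13160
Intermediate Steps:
(138 - 44)*(-140) = 94*(-140) = -13160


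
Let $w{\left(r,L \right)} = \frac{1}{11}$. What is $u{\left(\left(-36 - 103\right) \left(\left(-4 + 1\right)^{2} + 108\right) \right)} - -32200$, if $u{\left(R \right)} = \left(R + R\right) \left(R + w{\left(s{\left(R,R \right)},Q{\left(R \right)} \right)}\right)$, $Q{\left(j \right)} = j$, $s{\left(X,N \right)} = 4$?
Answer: $\frac{5818995392}{11} \approx 5.29 \cdot 10^{8}$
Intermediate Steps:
$w{\left(r,L \right)} = \frac{1}{11}$
$u{\left(R \right)} = 2 R \left(\frac{1}{11} + R\right)$ ($u{\left(R \right)} = \left(R + R\right) \left(R + \frac{1}{11}\right) = 2 R \left(\frac{1}{11} + R\right)$)
$u{\left(\left(-36 - 103\right) \left(\left(-4 + 1\right)^{2} + 108\right) \right)} - -32200 = \frac{2 \left(-36 - 103\right) \left(\left(-4 + 1\right)^{2} + 108\right) \left(1 + 11 \left(-36 - 103\right) \left(\left(-4 + 1\right)^{2} + 108\right)\right)}{11} - -32200 = \frac{2 \left(- 139 \left(\left(-3\right)^{2} + 108\right)\right) \left(1 + 11 \left(- 139 \left(\left(-3\right)^{2} + 108\right)\right)\right)}{11} + 32200 = \frac{2 \left(- 139 \left(9 + 108\right)\right) \left(1 + 11 \left(- 139 \left(9 + 108\right)\right)\right)}{11} + 32200 = \frac{2 \left(\left(-139\right) 117\right) \left(1 + 11 \left(\left(-139\right) 117\right)\right)}{11} + 32200 = \frac{2}{11} \left(-16263\right) \left(1 + 11 \left(-16263\right)\right) + 32200 = \frac{2}{11} \left(-16263\right) \left(1 - 178893\right) + 32200 = \frac{2}{11} \left(-16263\right) \left(-178892\right) + 32200 = \frac{5818641192}{11} + 32200 = \frac{5818995392}{11}$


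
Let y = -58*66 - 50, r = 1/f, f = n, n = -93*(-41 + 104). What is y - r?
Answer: -22721201/5859 ≈ -3878.0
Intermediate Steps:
n = -5859 (n = -93*63 = -5859)
f = -5859
r = -1/5859 (r = 1/(-5859) = -1/5859 ≈ -0.00017068)
y = -3878 (y = -3828 - 50 = -3878)
y - r = -3878 - 1*(-1/5859) = -3878 + 1/5859 = -22721201/5859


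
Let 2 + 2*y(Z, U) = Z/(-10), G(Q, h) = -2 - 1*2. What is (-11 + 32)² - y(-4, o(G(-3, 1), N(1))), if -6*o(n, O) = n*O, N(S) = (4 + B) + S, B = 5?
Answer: 2209/5 ≈ 441.80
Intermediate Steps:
G(Q, h) = -4 (G(Q, h) = -2 - 2 = -4)
N(S) = 9 + S (N(S) = (4 + 5) + S = 9 + S)
o(n, O) = -O*n/6 (o(n, O) = -n*O/6 = -O*n/6)
y(Z, U) = -1 - Z/20 (y(Z, U) = -1 + (Z/(-10))/2 = -1 + (Z*(-⅒))/2 = -1 + (-Z/10)/2 = -1 - Z/20)
(-11 + 32)² - y(-4, o(G(-3, 1), N(1))) = (-11 + 32)² - (-1 - 1/20*(-4)) = 21² - (-1 + ⅕) = 441 - 1*(-⅘) = 441 + ⅘ = 2209/5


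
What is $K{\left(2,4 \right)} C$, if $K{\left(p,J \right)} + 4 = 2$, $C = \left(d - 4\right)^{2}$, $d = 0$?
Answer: $-32$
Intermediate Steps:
$C = 16$ ($C = \left(0 - 4\right)^{2} = \left(-4\right)^{2} = 16$)
$K{\left(p,J \right)} = -2$ ($K{\left(p,J \right)} = -4 + 2 = -2$)
$K{\left(2,4 \right)} C = \left(-2\right) 16 = -32$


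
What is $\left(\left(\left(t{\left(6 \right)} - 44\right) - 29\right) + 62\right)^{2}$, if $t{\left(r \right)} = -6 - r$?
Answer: $529$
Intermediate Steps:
$\left(\left(\left(t{\left(6 \right)} - 44\right) - 29\right) + 62\right)^{2} = \left(\left(\left(\left(-6 - 6\right) - 44\right) - 29\right) + 62\right)^{2} = \left(\left(\left(-12 - 44\right) - 29\right) + 62\right)^{2} = \left(\left(-56 - 29\right) + 62\right)^{2} = \left(-85 + 62\right)^{2} = \left(-23\right)^{2} = 529$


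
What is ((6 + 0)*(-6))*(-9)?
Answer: 324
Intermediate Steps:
((6 + 0)*(-6))*(-9) = (6*(-6))*(-9) = -36*(-9) = 324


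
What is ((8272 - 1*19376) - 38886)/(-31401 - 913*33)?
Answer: 4999/6153 ≈ 0.81245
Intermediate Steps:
((8272 - 1*19376) - 38886)/(-31401 - 913*33) = ((8272 - 19376) - 38886)/(-31401 - 30129) = (-11104 - 38886)/(-61530) = -49990*(-1/61530) = 4999/6153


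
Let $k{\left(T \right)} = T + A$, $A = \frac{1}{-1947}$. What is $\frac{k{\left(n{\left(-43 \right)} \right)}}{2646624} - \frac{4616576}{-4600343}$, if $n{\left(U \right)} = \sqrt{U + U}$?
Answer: $\frac{2162646328159835}{2155041939989664} + \frac{i \sqrt{86}}{2646624} \approx 1.0035 + 3.5039 \cdot 10^{-6} i$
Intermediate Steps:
$n{\left(U \right)} = \sqrt{2} \sqrt{U}$ ($n{\left(U \right)} = \sqrt{2 U} = \sqrt{2} \sqrt{U}$)
$A = - \frac{1}{1947} \approx -0.00051361$
$k{\left(T \right)} = - \frac{1}{1947} + T$ ($k{\left(T \right)} = T - \frac{1}{1947} = - \frac{1}{1947} + T$)
$\frac{k{\left(n{\left(-43 \right)} \right)}}{2646624} - \frac{4616576}{-4600343} = \frac{- \frac{1}{1947} + \sqrt{2} \sqrt{-43}}{2646624} - \frac{4616576}{-4600343} = \left(- \frac{1}{1947} + \sqrt{2} i \sqrt{43}\right) \frac{1}{2646624} - - \frac{4616576}{4600343} = \left(- \frac{1}{1947} + i \sqrt{86}\right) \frac{1}{2646624} + \frac{4616576}{4600343} = \left(- \frac{1}{5152976928} + \frac{i \sqrt{86}}{2646624}\right) + \frac{4616576}{4600343} = \frac{2162646328159835}{2155041939989664} + \frac{i \sqrt{86}}{2646624}$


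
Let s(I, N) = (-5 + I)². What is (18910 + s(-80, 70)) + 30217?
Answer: 56352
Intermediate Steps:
(18910 + s(-80, 70)) + 30217 = (18910 + (-5 - 80)²) + 30217 = (18910 + (-85)²) + 30217 = (18910 + 7225) + 30217 = 26135 + 30217 = 56352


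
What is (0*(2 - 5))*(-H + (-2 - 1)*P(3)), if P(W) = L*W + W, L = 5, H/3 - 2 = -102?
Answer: 0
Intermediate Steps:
H = -300 (H = 6 + 3*(-102) = 6 - 306 = -300)
P(W) = 6*W (P(W) = 5*W + W = 6*W)
(0*(2 - 5))*(-H + (-2 - 1)*P(3)) = (0*(2 - 5))*(-1*(-300) + (-2 - 1)*(6*3)) = (0*(-3))*(300 - 3*18) = 0*(300 - 54) = 0*246 = 0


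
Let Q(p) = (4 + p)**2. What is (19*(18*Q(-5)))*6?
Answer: 2052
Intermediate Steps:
(19*(18*Q(-5)))*6 = (19*(18*(4 - 5)**2))*6 = (19*(18*(-1)**2))*6 = (19*(18*1))*6 = (19*18)*6 = 342*6 = 2052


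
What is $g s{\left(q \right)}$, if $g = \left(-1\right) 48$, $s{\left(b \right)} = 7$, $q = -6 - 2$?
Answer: $-336$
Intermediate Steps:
$q = -8$ ($q = -6 - 2 = -8$)
$g = -48$
$g s{\left(q \right)} = \left(-48\right) 7 = -336$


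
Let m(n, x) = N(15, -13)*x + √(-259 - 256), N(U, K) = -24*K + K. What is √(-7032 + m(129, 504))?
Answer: √(143664 + I*√515) ≈ 379.03 + 0.03*I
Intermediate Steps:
N(U, K) = -23*K
m(n, x) = 299*x + I*√515 (m(n, x) = (-23*(-13))*x + √(-259 - 256) = 299*x + √(-515) = 299*x + I*√515)
√(-7032 + m(129, 504)) = √(-7032 + (299*504 + I*√515)) = √(-7032 + (150696 + I*√515)) = √(143664 + I*√515)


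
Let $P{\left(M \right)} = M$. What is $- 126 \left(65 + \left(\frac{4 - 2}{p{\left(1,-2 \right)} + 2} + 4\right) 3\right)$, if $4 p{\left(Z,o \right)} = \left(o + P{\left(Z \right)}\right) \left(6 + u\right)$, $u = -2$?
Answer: $-10458$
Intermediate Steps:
$p{\left(Z,o \right)} = Z + o$ ($p{\left(Z,o \right)} = \frac{\left(o + Z\right) \left(6 - 2\right)}{4} = \frac{\left(Z + o\right) 4}{4} = \frac{4 Z + 4 o}{4} = Z + o$)
$- 126 \left(65 + \left(\frac{4 - 2}{p{\left(1,-2 \right)} + 2} + 4\right) 3\right) = - 126 \left(65 + \left(\frac{4 - 2}{\left(1 - 2\right) + 2} + 4\right) 3\right) = - 126 \left(65 + \left(\frac{2}{-1 + 2} + 4\right) 3\right) = - 126 \left(65 + \left(\frac{2}{1} + 4\right) 3\right) = - 126 \left(65 + \left(2 \cdot 1 + 4\right) 3\right) = - 126 \left(65 + \left(2 + 4\right) 3\right) = - 126 \left(65 + 6 \cdot 3\right) = - 126 \left(65 + 18\right) = \left(-126\right) 83 = -10458$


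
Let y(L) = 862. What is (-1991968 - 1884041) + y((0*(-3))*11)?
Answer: -3875147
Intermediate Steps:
(-1991968 - 1884041) + y((0*(-3))*11) = (-1991968 - 1884041) + 862 = -3876009 + 862 = -3875147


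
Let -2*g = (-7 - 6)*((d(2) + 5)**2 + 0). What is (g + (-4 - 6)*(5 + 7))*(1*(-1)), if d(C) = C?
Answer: -397/2 ≈ -198.50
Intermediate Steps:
g = 637/2 (g = -(-7 - 6)*((2 + 5)**2 + 0)/2 = -(-13)*(7**2 + 0)/2 = -(-13)*(49 + 0)/2 = -(-13)*49/2 = -1/2*(-637) = 637/2 ≈ 318.50)
(g + (-4 - 6)*(5 + 7))*(1*(-1)) = (637/2 + (-4 - 6)*(5 + 7))*(1*(-1)) = (637/2 - 10*12)*(-1) = (637/2 - 120)*(-1) = (397/2)*(-1) = -397/2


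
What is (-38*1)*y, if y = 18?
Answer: -684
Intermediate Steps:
(-38*1)*y = -38*1*18 = -38*18 = -684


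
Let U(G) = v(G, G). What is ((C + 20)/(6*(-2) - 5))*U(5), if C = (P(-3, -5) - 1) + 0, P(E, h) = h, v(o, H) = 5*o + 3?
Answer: -392/17 ≈ -23.059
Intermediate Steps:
v(o, H) = 3 + 5*o
U(G) = 3 + 5*G
C = -6 (C = (-5 - 1) + 0 = -6 + 0 = -6)
((C + 20)/(6*(-2) - 5))*U(5) = ((-6 + 20)/(6*(-2) - 5))*(3 + 5*5) = (14/(-12 - 5))*(3 + 25) = (14/(-17))*28 = -1/17*14*28 = -14/17*28 = -392/17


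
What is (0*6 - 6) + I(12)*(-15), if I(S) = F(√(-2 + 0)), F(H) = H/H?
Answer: -21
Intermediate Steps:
F(H) = 1
I(S) = 1
(0*6 - 6) + I(12)*(-15) = (0*6 - 6) + 1*(-15) = (0 - 6) - 15 = -6 - 15 = -21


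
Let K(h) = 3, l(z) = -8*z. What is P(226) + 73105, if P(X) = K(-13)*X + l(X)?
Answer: 71975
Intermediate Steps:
P(X) = -5*X (P(X) = 3*X - 8*X = -5*X)
P(226) + 73105 = -5*226 + 73105 = -1130 + 73105 = 71975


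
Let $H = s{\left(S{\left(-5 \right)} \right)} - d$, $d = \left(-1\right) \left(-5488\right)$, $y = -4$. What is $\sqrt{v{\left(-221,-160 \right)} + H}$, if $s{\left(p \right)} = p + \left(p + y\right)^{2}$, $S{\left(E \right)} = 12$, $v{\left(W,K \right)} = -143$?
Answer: $i \sqrt{5555} \approx 74.532 i$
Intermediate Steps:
$d = 5488$
$s{\left(p \right)} = p + \left(-4 + p\right)^{2}$ ($s{\left(p \right)} = p + \left(p - 4\right)^{2} = p + \left(-4 + p\right)^{2}$)
$H = -5412$ ($H = \left(12 + \left(-4 + 12\right)^{2}\right) - 5488 = \left(12 + 8^{2}\right) - 5488 = \left(12 + 64\right) - 5488 = 76 - 5488 = -5412$)
$\sqrt{v{\left(-221,-160 \right)} + H} = \sqrt{-143 - 5412} = \sqrt{-5555} = i \sqrt{5555}$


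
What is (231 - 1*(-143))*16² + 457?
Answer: 96201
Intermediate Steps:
(231 - 1*(-143))*16² + 457 = (231 + 143)*256 + 457 = 374*256 + 457 = 95744 + 457 = 96201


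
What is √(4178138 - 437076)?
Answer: √3741062 ≈ 1934.2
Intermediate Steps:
√(4178138 - 437076) = √3741062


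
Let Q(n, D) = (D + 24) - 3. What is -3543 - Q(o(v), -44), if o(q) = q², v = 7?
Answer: -3520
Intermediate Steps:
Q(n, D) = 21 + D (Q(n, D) = (24 + D) - 3 = 21 + D)
-3543 - Q(o(v), -44) = -3543 - (21 - 44) = -3543 - 1*(-23) = -3543 + 23 = -3520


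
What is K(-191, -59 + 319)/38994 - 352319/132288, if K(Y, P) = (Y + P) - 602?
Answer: -2301472765/859739712 ≈ -2.6769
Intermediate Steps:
K(Y, P) = -602 + P + Y (K(Y, P) = (P + Y) - 602 = -602 + P + Y)
K(-191, -59 + 319)/38994 - 352319/132288 = (-602 + (-59 + 319) - 191)/38994 - 352319/132288 = (-602 + 260 - 191)*(1/38994) - 352319*1/132288 = -533*1/38994 - 352319/132288 = -533/38994 - 352319/132288 = -2301472765/859739712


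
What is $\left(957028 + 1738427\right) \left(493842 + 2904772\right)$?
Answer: $9160811099370$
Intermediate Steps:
$\left(957028 + 1738427\right) \left(493842 + 2904772\right) = 2695455 \cdot 3398614 = 9160811099370$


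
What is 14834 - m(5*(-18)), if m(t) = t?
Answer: 14924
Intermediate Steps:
14834 - m(5*(-18)) = 14834 - 5*(-18) = 14834 - 1*(-90) = 14834 + 90 = 14924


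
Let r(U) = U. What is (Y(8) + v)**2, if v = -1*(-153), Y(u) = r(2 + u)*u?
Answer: 54289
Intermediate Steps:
Y(u) = u*(2 + u) (Y(u) = (2 + u)*u = u*(2 + u))
v = 153
(Y(8) + v)**2 = (8*(2 + 8) + 153)**2 = (8*10 + 153)**2 = (80 + 153)**2 = 233**2 = 54289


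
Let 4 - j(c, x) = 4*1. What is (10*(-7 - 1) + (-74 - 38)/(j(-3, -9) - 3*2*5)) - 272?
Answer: -5224/15 ≈ -348.27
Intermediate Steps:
j(c, x) = 0 (j(c, x) = 4 - 4 = 0)
(10*(-7 - 1) + (-74 - 38)/(j(-3, -9) - 3*2*5)) - 272 = (10*(-7 - 1) + (-74 - 38)/(0 - 3*2*5)) - 272 = (10*(-8) - 112/(0 - 6*5)) - 272 = (-80 - 112/(0 - 30)) - 272 = (-80 - 112/(-30)) - 272 = (-80 - 112*(-1/30)) - 272 = (-80 + 56/15) - 272 = -1144/15 - 272 = -5224/15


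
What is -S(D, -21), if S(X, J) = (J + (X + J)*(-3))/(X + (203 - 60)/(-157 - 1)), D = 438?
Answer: 200976/69061 ≈ 2.9101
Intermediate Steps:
S(X, J) = (-3*X - 2*J)/(-143/158 + X) (S(X, J) = (J + (J + X)*(-3))/(X + 143/(-158)) = (J + (-3*J - 3*X))/(X + 143*(-1/158)) = (-3*X - 2*J)/(X - 143/158) = (-3*X - 2*J)/(-143/158 + X))
-S(D, -21) = -158*(-3*438 - 2*(-21))/(-143 + 158*438) = -158*(-1314 + 42)/(-143 + 69204) = -158*(-1272)/69061 = -1*(-200976/69061) = 200976/69061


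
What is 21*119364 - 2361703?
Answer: 144941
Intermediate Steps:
21*119364 - 2361703 = 2506644 - 2361703 = 144941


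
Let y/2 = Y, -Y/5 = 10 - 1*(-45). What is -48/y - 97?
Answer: -26651/275 ≈ -96.913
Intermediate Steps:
Y = -275 (Y = -5*(10 - 1*(-45)) = -5*(10 + 45) = -5*55 = -275)
y = -550 (y = 2*(-275) = -550)
-48/y - 97 = -48/(-550) - 97 = -48*(-1/550) - 97 = 24/275 - 97 = -26651/275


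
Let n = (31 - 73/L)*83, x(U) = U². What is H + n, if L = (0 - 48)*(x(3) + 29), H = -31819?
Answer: -53338645/1824 ≈ -29243.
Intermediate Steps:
L = -1824 (L = (0 - 48)*(3² + 29) = -48*(9 + 29) = -48*38 = -1824)
n = 4699211/1824 (n = (31 - 73/(-1824))*83 = (31 - 73*(-1/1824))*83 = (31 + 73/1824)*83 = (56617/1824)*83 = 4699211/1824 ≈ 2576.3)
H + n = -31819 + 4699211/1824 = -53338645/1824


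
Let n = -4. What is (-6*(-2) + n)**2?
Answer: 64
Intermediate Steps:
(-6*(-2) + n)**2 = (-6*(-2) - 4)**2 = (12 - 4)**2 = 8**2 = 64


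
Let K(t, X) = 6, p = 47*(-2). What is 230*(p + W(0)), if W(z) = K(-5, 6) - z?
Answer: -20240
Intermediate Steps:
p = -94
W(z) = 6 - z
230*(p + W(0)) = 230*(-94 + (6 - 1*0)) = 230*(-94 + (6 + 0)) = 230*(-94 + 6) = 230*(-88) = -20240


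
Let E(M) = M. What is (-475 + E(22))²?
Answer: 205209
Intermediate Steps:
(-475 + E(22))² = (-475 + 22)² = (-453)² = 205209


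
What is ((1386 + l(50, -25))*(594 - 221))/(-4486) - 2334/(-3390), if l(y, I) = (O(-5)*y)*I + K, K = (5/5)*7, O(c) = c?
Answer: -1608978981/2534590 ≈ -634.81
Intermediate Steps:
K = 7 (K = (5*(⅕))*7 = 1*7 = 7)
l(y, I) = 7 - 5*I*y (l(y, I) = (-5*y)*I + 7 = -5*I*y + 7 = 7 - 5*I*y)
((1386 + l(50, -25))*(594 - 221))/(-4486) - 2334/(-3390) = ((1386 + (7 - 5*(-25)*50))*(594 - 221))/(-4486) - 2334/(-3390) = ((1386 + (7 + 6250))*373)*(-1/4486) - 2334*(-1/3390) = ((1386 + 6257)*373)*(-1/4486) + 389/565 = (7643*373)*(-1/4486) + 389/565 = 2850839*(-1/4486) + 389/565 = -2850839/4486 + 389/565 = -1608978981/2534590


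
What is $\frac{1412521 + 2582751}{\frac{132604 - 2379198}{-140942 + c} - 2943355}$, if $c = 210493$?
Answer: $- \frac{277875162872}{204715530199} \approx -1.3574$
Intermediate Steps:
$\frac{1412521 + 2582751}{\frac{132604 - 2379198}{-140942 + c} - 2943355} = \frac{1412521 + 2582751}{\frac{132604 - 2379198}{-140942 + 210493} - 2943355} = \frac{3995272}{- \frac{2246594}{69551} - 2943355} = \frac{3995272}{- \frac{204715530199}{69551}} = 3995272 \left(- \frac{69551}{204715530199}\right) = - \frac{277875162872}{204715530199}$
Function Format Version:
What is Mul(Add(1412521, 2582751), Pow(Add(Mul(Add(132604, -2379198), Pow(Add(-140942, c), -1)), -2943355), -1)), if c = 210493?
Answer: Rational(-277875162872, 204715530199) ≈ -1.3574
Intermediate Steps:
Mul(Add(1412521, 2582751), Pow(Add(Mul(Add(132604, -2379198), Pow(Add(-140942, c), -1)), -2943355), -1)) = Mul(Add(1412521, 2582751), Pow(Add(Mul(Add(132604, -2379198), Pow(Add(-140942, 210493), -1)), -2943355), -1)) = Mul(3995272, Pow(Add(Mul(-2246594, Pow(69551, -1)), -2943355), -1)) = Mul(3995272, Pow(Add(Mul(-2246594, Rational(1, 69551)), -2943355), -1)) = Mul(3995272, Pow(Add(Rational(-2246594, 69551), -2943355), -1)) = Mul(3995272, Pow(Rational(-204715530199, 69551), -1)) = Mul(3995272, Rational(-69551, 204715530199)) = Rational(-277875162872, 204715530199)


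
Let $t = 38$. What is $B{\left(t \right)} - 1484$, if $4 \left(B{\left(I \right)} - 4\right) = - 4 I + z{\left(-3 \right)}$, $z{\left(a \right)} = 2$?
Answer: $- \frac{3035}{2} \approx -1517.5$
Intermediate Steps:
$B{\left(I \right)} = \frac{9}{2} - I$ ($B{\left(I \right)} = 4 + \frac{- 4 I + 2}{4} = 4 + \frac{2 - 4 I}{4} = 4 - \left(- \frac{1}{2} + I\right) = \frac{9}{2} - I$)
$B{\left(t \right)} - 1484 = \left(\frac{9}{2} - 38\right) - 1484 = - \frac{67}{2} - 1484 = - \frac{3035}{2}$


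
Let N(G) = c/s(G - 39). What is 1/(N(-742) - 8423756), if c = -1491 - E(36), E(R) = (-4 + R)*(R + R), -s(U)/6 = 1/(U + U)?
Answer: -1/9411721 ≈ -1.0625e-7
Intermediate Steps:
s(U) = -3/U (s(U) = -6/(U + U) = -6*1/(2*U) = -3/U)
E(R) = 2*R*(-4 + R) (E(R) = (-4 + R)*(2*R) = 2*R*(-4 + R))
c = -3795 (c = -1491 - 2*36*(-4 + 36) = -1491 - 2*36*32 = -1491 - 1*2304 = -1491 - 2304 = -3795)
N(G) = -49335 + 1265*G (N(G) = -(49335 - 1265*G) = -3795*(13 - G/3) = -49335 + 1265*G)
1/(N(-742) - 8423756) = 1/((-49335 + 1265*(-742)) - 8423756) = 1/((-49335 - 938630) - 8423756) = 1/(-987965 - 8423756) = 1/(-9411721) = -1/9411721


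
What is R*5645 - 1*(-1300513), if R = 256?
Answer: 2745633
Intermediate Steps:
R*5645 - 1*(-1300513) = 256*5645 - 1*(-1300513) = 1445120 + 1300513 = 2745633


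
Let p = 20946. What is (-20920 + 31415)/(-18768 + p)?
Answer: 10495/2178 ≈ 4.8186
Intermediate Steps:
(-20920 + 31415)/(-18768 + p) = (-20920 + 31415)/(-18768 + 20946) = 10495/2178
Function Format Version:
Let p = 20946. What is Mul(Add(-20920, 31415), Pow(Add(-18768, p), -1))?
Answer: Rational(10495, 2178) ≈ 4.8186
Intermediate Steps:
Mul(Add(-20920, 31415), Pow(Add(-18768, p), -1)) = Mul(Add(-20920, 31415), Pow(Add(-18768, 20946), -1)) = Mul(10495, Pow(2178, -1)) = Mul(10495, Rational(1, 2178)) = Rational(10495, 2178)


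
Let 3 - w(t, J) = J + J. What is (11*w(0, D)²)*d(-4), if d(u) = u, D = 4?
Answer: -1100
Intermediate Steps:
w(t, J) = 3 - 2*J (w(t, J) = 3 - (J + J) = 3 - 2*J)
(11*w(0, D)²)*d(-4) = (11*(3 - 2*4)²)*(-4) = (11*(3 - 8)²)*(-4) = (11*(-5)²)*(-4) = (11*25)*(-4) = 275*(-4) = -1100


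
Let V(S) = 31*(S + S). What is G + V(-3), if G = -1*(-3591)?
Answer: 3405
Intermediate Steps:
V(S) = 62*S (V(S) = 31*(2*S) = 62*S)
G = 3591
G + V(-3) = 3591 + 62*(-3) = 3591 - 186 = 3405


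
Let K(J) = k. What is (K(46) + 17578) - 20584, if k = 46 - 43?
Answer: -3003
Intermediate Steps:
k = 3
K(J) = 3
(K(46) + 17578) - 20584 = (3 + 17578) - 20584 = 17581 - 20584 = -3003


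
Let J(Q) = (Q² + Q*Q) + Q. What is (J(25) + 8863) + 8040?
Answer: 18178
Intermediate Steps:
J(Q) = Q + 2*Q² (J(Q) = (Q² + Q²) + Q = 2*Q² + Q = Q + 2*Q²)
(J(25) + 8863) + 8040 = (25*(1 + 2*25) + 8863) + 8040 = (25*(1 + 50) + 8863) + 8040 = (25*51 + 8863) + 8040 = (1275 + 8863) + 8040 = 10138 + 8040 = 18178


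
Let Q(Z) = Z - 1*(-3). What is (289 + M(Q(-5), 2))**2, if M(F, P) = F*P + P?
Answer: 82369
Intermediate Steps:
Q(Z) = 3 + Z (Q(Z) = Z + 3 = 3 + Z)
M(F, P) = P + F*P
(289 + M(Q(-5), 2))**2 = (289 + 2*(1 + (3 - 5)))**2 = (289 + 2*(1 - 2))**2 = (289 + 2*(-1))**2 = (289 - 2)**2 = 287**2 = 82369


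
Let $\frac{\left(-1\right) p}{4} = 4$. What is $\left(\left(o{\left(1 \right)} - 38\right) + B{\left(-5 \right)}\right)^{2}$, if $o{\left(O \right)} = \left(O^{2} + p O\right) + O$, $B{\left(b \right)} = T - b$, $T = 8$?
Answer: $1521$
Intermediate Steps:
$p = -16$ ($p = \left(-4\right) 4 = -16$)
$B{\left(b \right)} = 8 - b$
$o{\left(O \right)} = O^{2} - 15 O$ ($o{\left(O \right)} = \left(O^{2} - 16 O\right) + O = O^{2} - 15 O$)
$\left(\left(o{\left(1 \right)} - 38\right) + B{\left(-5 \right)}\right)^{2} = \left(\left(1 \left(-15 + 1\right) - 38\right) + \left(8 - -5\right)\right)^{2} = \left(\left(1 \left(-14\right) - 38\right) + \left(8 + 5\right)\right)^{2} = \left(\left(-14 - 38\right) + 13\right)^{2} = \left(-52 + 13\right)^{2} = \left(-39\right)^{2} = 1521$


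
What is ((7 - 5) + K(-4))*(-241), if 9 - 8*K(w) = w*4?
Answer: -9881/8 ≈ -1235.1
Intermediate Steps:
K(w) = 9/8 - w/2 (K(w) = 9/8 - w*4/8 = 9/8 - w/2)
((7 - 5) + K(-4))*(-241) = ((7 - 5) + (9/8 - ½*(-4)))*(-241) = (2 + (9/8 + 2))*(-241) = (2 + 25/8)*(-241) = (41/8)*(-241) = -9881/8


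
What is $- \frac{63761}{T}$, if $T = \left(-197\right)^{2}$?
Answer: $- \frac{63761}{38809} \approx -1.6429$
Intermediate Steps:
$T = 38809$
$- \frac{63761}{T} = - \frac{63761}{38809}$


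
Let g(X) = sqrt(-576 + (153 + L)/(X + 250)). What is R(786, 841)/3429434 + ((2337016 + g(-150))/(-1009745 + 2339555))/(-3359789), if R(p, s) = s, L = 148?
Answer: 1874736643678373/7661151521978494530 - I*sqrt(57299)/44678810100900 ≈ 0.00024471 - 5.3576e-12*I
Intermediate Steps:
g(X) = sqrt(-576 + 301/(250 + X)) (g(X) = sqrt(-576 + (153 + 148)/(X + 250)) = sqrt(-576 + 301/(250 + X)))
R(786, 841)/3429434 + ((2337016 + g(-150))/(-1009745 + 2339555))/(-3359789) = 841/3429434 + ((2337016 + sqrt((-143699 - 576*(-150))/(250 - 150)))/(-1009745 + 2339555))/(-3359789) = 841*(1/3429434) + ((2337016 + sqrt((-143699 + 86400)/100))/1329810)*(-1/3359789) = 841/3429434 + ((2337016 + sqrt((1/100)*(-57299)))*(1/1329810))*(-1/3359789) = 841/3429434 + ((2337016 + sqrt(-57299/100))*(1/1329810))*(-1/3359789) = 841/3429434 + ((2337016 + I*sqrt(57299)/10)*(1/1329810))*(-1/3359789) = 841/3429434 + (1168508/664905 + I*sqrt(57299)/13298100)*(-1/3359789) = 841/3429434 + (-1168508/2233940505045 - I*sqrt(57299)/44678810100900) = 1874736643678373/7661151521978494530 - I*sqrt(57299)/44678810100900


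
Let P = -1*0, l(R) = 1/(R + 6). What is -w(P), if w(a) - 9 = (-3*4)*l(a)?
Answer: -7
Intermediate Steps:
l(R) = 1/(6 + R)
P = 0
w(a) = 9 - 12/(6 + a) (w(a) = 9 + (-3*4)/(6 + a) = 9 - 12/(6 + a))
-w(P) = -3*(14 + 3*0)/(6 + 0) = -3*(14 + 0)/6 = -3*14/6 = -1*7 = -7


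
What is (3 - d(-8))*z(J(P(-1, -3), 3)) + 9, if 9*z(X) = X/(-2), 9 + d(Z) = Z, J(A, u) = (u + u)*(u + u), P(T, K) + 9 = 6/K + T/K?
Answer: -31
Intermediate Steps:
P(T, K) = -9 + 6/K + T/K (P(T, K) = -9 + (6/K + T/K) = -9 + 6/K + T/K)
J(A, u) = 4*u² (J(A, u) = (2*u)*(2*u) = 4*u²)
d(Z) = -9 + Z
z(X) = -X/18 (z(X) = (X/(-2))/9 = (X*(-½))/9 = (-X/2)/9 = -X/18)
(3 - d(-8))*z(J(P(-1, -3), 3)) + 9 = (3 - (-9 - 8))*(-2*3²/9) + 9 = (3 - 1*(-17))*(-2*9/9) + 9 = (3 + 17)*(-1/18*36) + 9 = 20*(-2) + 9 = -40 + 9 = -31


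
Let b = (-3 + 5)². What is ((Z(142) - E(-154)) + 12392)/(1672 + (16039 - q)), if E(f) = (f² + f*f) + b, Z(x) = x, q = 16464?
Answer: -34902/1247 ≈ -27.989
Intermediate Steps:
b = 4 (b = 2² = 4)
E(f) = 4 + 2*f² (E(f) = (f² + f*f) + 4 = (f² + f²) + 4 = 2*f² + 4 = 4 + 2*f²)
((Z(142) - E(-154)) + 12392)/(1672 + (16039 - q)) = ((142 - (4 + 2*(-154)²)) + 12392)/(1672 + (16039 - 1*16464)) = ((142 - (4 + 2*23716)) + 12392)/(1672 + (16039 - 16464)) = ((142 - (4 + 47432)) + 12392)/(1672 - 425) = ((142 - 1*47436) + 12392)/1247 = ((142 - 47436) + 12392)*(1/1247) = (-47294 + 12392)*(1/1247) = -34902*1/1247 = -34902/1247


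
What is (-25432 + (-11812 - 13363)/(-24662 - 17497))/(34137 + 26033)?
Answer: -1072162513/2536707030 ≈ -0.42266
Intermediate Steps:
(-25432 + (-11812 - 13363)/(-24662 - 17497))/(34137 + 26033) = (-25432 - 25175/(-42159))/60170 = (-25432 - 25175*(-1/42159))*(1/60170) = (-25432 + 25175/42159)*(1/60170) = -1072162513/42159*1/60170 = -1072162513/2536707030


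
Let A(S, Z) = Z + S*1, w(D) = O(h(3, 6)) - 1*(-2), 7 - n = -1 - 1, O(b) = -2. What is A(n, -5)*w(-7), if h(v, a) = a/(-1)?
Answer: 0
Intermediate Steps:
h(v, a) = -a (h(v, a) = a*(-1) = -a)
n = 9 (n = 7 - (-1 - 1) = 7 - 1*(-2) = 7 + 2 = 9)
w(D) = 0 (w(D) = -2 - 1*(-2) = -2 + 2 = 0)
A(S, Z) = S + Z (A(S, Z) = Z + S = S + Z)
A(n, -5)*w(-7) = (9 - 5)*0 = 4*0 = 0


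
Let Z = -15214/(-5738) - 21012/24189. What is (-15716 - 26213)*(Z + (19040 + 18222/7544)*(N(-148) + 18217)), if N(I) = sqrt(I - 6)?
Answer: -55180350763579772620047/3793770508 - 130942427593*I*sqrt(154)/164 ≈ -1.4545e+13 - 9.9083e+9*I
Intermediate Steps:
N(I) = sqrt(-6 + I)
Z = 41240765/23132747 (Z = -15214*(-1/5738) - 21012*1/24189 = 7607/2869 - 7004/8063 = 41240765/23132747 ≈ 1.7828)
(-15716 - 26213)*(Z + (19040 + 18222/7544)*(N(-148) + 18217)) = (-15716 - 26213)*(41240765/23132747 + (19040 + 18222/7544)*(sqrt(-6 - 148) + 18217)) = -41929*(41240765/23132747 + (19040 + 18222*(1/7544))*(sqrt(-154) + 18217)) = -41929*(41240765/23132747 + (19040 + 9111/3772)*(I*sqrt(154) + 18217)) = -41929*(41240765/23132747 + 71827991*(18217 + I*sqrt(154))/3772) = -41929*(41240765/23132747 + (1308490512047/3772 + 71827991*I*sqrt(154)/3772)) = -41929*(30268980122643868689/87256721684 + 71827991*I*sqrt(154)/3772) = -55180350763579772620047/3793770508 - 130942427593*I*sqrt(154)/164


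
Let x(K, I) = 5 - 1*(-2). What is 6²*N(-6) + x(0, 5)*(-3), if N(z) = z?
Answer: -237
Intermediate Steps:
x(K, I) = 7 (x(K, I) = 5 + 2 = 7)
6²*N(-6) + x(0, 5)*(-3) = 6²*(-6) + 7*(-3) = 36*(-6) - 21 = -216 - 21 = -237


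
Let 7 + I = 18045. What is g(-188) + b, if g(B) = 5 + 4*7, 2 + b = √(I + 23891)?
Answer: 31 + √41929 ≈ 235.77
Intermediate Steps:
I = 18038 (I = -7 + 18045 = 18038)
b = -2 + √41929 (b = -2 + √(18038 + 23891) = -2 + √41929 ≈ 202.77)
g(B) = 33 (g(B) = 5 + 28 = 33)
g(-188) + b = 33 + (-2 + √41929) = 31 + √41929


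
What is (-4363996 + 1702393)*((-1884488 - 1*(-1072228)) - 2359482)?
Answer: 8441918022426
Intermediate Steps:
(-4363996 + 1702393)*((-1884488 - 1*(-1072228)) - 2359482) = -2661603*((-1884488 + 1072228) - 2359482) = -2661603*(-812260 - 2359482) = -2661603*(-3171742) = 8441918022426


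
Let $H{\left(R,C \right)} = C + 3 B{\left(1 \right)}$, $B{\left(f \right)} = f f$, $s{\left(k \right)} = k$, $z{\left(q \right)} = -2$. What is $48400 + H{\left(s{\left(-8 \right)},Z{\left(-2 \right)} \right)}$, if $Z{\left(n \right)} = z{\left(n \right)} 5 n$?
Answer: $48423$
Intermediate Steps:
$Z{\left(n \right)} = - 10 n$ ($Z{\left(n \right)} = \left(-2\right) 5 n = - 10 n$)
$B{\left(f \right)} = f^{2}$
$H{\left(R,C \right)} = 3 + C$ ($H{\left(R,C \right)} = C + 3 \cdot 1^{2} = C + 3 \cdot 1 = C + 3 = 3 + C$)
$48400 + H{\left(s{\left(-8 \right)},Z{\left(-2 \right)} \right)} = 48400 + \left(3 - -20\right) = 48400 + \left(3 + 20\right) = 48400 + 23 = 48423$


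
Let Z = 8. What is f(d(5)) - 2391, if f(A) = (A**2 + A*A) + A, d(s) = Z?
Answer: -2255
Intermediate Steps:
d(s) = 8
f(A) = A + 2*A**2 (f(A) = (A**2 + A**2) + A = 2*A**2 + A = A + 2*A**2)
f(d(5)) - 2391 = 8*(1 + 2*8) - 2391 = 8*(1 + 16) - 2391 = 8*17 - 2391 = 136 - 2391 = -2255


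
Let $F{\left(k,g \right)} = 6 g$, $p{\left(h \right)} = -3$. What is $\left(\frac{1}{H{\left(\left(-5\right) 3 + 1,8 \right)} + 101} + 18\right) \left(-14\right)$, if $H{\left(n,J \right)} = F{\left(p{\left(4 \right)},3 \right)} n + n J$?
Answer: $- \frac{66262}{263} \approx -251.95$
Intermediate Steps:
$H{\left(n,J \right)} = 18 n + J n$ ($H{\left(n,J \right)} = 6 \cdot 3 n + n J = 18 n + J n$)
$\left(\frac{1}{H{\left(\left(-5\right) 3 + 1,8 \right)} + 101} + 18\right) \left(-14\right) = \left(\frac{1}{\left(\left(-5\right) 3 + 1\right) \left(18 + 8\right) + 101} + 18\right) \left(-14\right) = \left(\frac{1}{\left(-15 + 1\right) 26 + 101} + 18\right) \left(-14\right) = \left(\frac{1}{\left(-14\right) 26 + 101} + 18\right) \left(-14\right) = \left(\frac{1}{-364 + 101} + 18\right) \left(-14\right) = \left(\frac{1}{-263} + 18\right) \left(-14\right) = \left(- \frac{1}{263} + 18\right) \left(-14\right) = \frac{4733}{263} \left(-14\right) = - \frac{66262}{263}$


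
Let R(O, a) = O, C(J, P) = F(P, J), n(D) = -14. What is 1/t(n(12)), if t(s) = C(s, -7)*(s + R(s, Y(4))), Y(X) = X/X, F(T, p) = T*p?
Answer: -1/2744 ≈ -0.00036443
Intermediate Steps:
Y(X) = 1
C(J, P) = J*P (C(J, P) = P*J = J*P)
t(s) = -14*s**2 (t(s) = (s*(-7))*(s + s) = (-7*s)*(2*s) = -14*s**2)
1/t(n(12)) = 1/(-14*(-14)**2) = 1/(-14*196) = 1/(-2744) = -1/2744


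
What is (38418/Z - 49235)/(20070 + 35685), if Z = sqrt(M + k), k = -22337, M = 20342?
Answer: -9847/11151 - 674*I*sqrt(1995)/1951425 ≈ -0.88306 - 0.015427*I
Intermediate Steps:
Z = I*sqrt(1995) (Z = sqrt(20342 - 22337) = sqrt(-1995) = I*sqrt(1995) ≈ 44.665*I)
(38418/Z - 49235)/(20070 + 35685) = (38418/((I*sqrt(1995))) - 49235)/(20070 + 35685) = (38418*(-I*sqrt(1995)/1995) - 49235)/55755 = (-674*I*sqrt(1995)/35 - 49235)*(1/55755) = (-49235 - 674*I*sqrt(1995)/35)*(1/55755) = -9847/11151 - 674*I*sqrt(1995)/1951425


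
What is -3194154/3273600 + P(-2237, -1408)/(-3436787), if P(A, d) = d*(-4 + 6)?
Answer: -1828068080933/1875110987200 ≈ -0.97491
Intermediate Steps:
P(A, d) = 2*d (P(A, d) = d*2 = 2*d)
-3194154/3273600 + P(-2237, -1408)/(-3436787) = -3194154/3273600 + (2*(-1408))/(-3436787) = -3194154*1/3273600 - 2816*(-1/3436787) = -532359/545600 + 2816/3436787 = -1828068080933/1875110987200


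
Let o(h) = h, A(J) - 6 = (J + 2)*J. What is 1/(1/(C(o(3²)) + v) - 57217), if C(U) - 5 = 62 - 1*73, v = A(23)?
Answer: -575/32899774 ≈ -1.7477e-5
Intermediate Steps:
A(J) = 6 + J*(2 + J) (A(J) = 6 + (J + 2)*J = 6 + (2 + J)*J = 6 + J*(2 + J))
v = 581 (v = 6 + 23² + 2*23 = 6 + 529 + 46 = 581)
C(U) = -6 (C(U) = 5 + (62 - 1*73) = 5 + (62 - 73) = 5 - 11 = -6)
1/(1/(C(o(3²)) + v) - 57217) = 1/(1/(-6 + 581) - 57217) = 1/(1/575 - 57217) = 1/(-32899774/575) = -575/32899774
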